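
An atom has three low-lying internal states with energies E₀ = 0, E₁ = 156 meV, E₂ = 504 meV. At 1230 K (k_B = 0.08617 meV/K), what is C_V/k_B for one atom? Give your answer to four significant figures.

k_BT = 0.08617 × 1230 K = 105.989 meV.
Eᵢ/kT = 0, 1.47185, 4.75521.
Z = Σ e^(−Eᵢ/kT) = e^(−0) + e^(−1.47185) + e^(−4.75521) = 1.00000 + 0.229501 + 0.00860674 = 1.23811.
⟨E⟩ = 32.4203 meV, ⟨E²⟩ = 6276.81 meV².
C_V/k_B = (⟨E²⟩ − ⟨E⟩²)/(kT)² = (6276.81 − 1051.08)/11233.7 = 0.4652.

0.4652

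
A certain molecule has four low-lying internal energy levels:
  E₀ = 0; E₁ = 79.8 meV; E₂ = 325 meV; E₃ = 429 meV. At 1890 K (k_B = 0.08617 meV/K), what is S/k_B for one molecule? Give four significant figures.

1.017

k_BT = 0.08617 × 1890 K = 162.861 meV.
Eᵢ/kT = 0, 0.489988, 1.99557, 2.63415.
Z = Σ e^(−Eᵢ/kT) = e^(−0) + e^(−0.489988) + e^(−1.99557) + e^(−2.63415) = 1.00000 + 0.612634 + 0.135936 + 0.0717800 = 1.82035.
⟨E⟩ = Σ EᵢPᵢ = 68.0424 meV.
S/k_B = ln Z + ⟨E⟩/kT = ln(1.82035) + 68.0424/162.861 = 0.599029 + 0.417794 = 1.017.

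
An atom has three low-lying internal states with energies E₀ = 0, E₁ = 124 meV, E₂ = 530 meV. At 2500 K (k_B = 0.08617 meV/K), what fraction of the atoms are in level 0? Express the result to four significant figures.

0.6069

k_BT = 0.08617 × 2500 K = 215.425 meV.
Eᵢ/kT = 0, 0.575606, 2.46025.
Z = Σ e^(−Eᵢ/kT) = e^(−0) + e^(−0.575606) + e^(−2.46025) = 1.00000 + 0.562364 + 0.0854136 = 1.64778.
P₀ = e^(−E₀/kT) / Z = 1.00000/1.64778 = 0.6069.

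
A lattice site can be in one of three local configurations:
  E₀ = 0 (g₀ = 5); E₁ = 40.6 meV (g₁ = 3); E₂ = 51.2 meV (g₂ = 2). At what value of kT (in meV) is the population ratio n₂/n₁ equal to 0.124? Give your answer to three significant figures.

6.30 meV

n₂/n₁ = (g₂/g₁) exp[−(E₂−E₁)/kT] = 0.124.
⇒ (E₂−E₁)/kT = ln((2/3)/0.124) = ln(5.3763) = 1.6820.
kT = 10.6 meV / 1.6820 = 6.30 meV.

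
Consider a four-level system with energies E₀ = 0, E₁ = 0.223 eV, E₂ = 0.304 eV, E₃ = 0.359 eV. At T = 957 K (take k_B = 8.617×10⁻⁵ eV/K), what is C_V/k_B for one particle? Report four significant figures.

k_BT = 8.617×10⁻⁵ × 957 K = 0.0824647 eV.
Eᵢ/kT = 0, 2.70419, 3.68643, 4.35338.
Z = Σ e^(−Eᵢ/kT) = e^(−0) + e^(−2.70419) + e^(−3.68643) + e^(−4.35338) = 1.00000 + 0.0669245 + 0.0250613 + 0.0128633 = 1.10485.
⟨E⟩ = 0.0245832 eV, ⟨E²⟩ = 0.00660903 eV².
C_V/k_B = (⟨E²⟩ − ⟨E⟩²)/(kT)² = (0.00660903 − 0.000604334)/0.00680043 = 0.8830.

0.8830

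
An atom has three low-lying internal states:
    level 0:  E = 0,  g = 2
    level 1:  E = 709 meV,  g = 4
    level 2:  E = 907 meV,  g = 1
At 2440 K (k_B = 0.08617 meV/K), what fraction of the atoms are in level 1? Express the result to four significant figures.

k_BT = 0.08617 × 2440 K = 210.255 meV.
Eᵢ/kT = 0, 3.37210, 4.31381.
Z = Σ gᵢe^(−Eᵢ/kT) = 2·e^(−0) + 4·e^(−3.37210) + 1·e^(−4.31381) = 2.00000 + 0.137270 + 0.0133825 = 2.15065.
P₁ = g₁ e^(−E₁/kT) / Z = 0.137270/2.15065 = 0.06383.

0.06383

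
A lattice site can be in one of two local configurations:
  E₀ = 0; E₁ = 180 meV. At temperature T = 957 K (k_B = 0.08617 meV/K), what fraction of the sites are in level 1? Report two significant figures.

k_BT = 0.08617 × 957 K = 82.46 meV.
Eᵢ/kT = 0, 2.183.
Z = Σ e^(−Eᵢ/kT) = e^(−0) + e^(−2.183) = 1.000 + 0.1127 = 1.113.
P₁ = e^(−E₁/kT) / Z = 0.1127/1.113 = 0.10.

0.10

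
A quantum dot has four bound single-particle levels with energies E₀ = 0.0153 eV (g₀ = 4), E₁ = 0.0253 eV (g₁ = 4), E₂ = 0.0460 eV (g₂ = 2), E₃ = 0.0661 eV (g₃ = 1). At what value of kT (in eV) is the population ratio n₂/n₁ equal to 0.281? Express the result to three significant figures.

0.0359 eV

n₂/n₁ = (g₂/g₁) exp[−(E₂−E₁)/kT] = 0.281.
⇒ (E₂−E₁)/kT = ln((2/4)/0.281) = ln(1.7794) = 0.57628.
kT = 0.0207 eV / 0.57628 = 0.0359 eV.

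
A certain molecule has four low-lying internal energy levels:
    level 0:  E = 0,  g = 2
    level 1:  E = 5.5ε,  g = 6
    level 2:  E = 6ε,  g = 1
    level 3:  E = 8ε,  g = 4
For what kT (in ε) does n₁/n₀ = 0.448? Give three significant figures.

2.89 ε

n₁/n₀ = (g₁/g₀) exp[−(E₁−E₀)/kT] = 0.448.
⇒ (E₁−E₀)/kT = ln((6/2)/0.448) = ln(6.6964) = 1.9016.
kT = 5.5ε / 1.9016 = 2.89 ε.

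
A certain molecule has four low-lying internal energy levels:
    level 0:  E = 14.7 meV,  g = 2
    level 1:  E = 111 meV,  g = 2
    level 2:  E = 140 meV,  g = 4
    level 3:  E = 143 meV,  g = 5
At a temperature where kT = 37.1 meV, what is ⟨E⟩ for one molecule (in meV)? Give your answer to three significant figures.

Eᵢ/kT = 0.39623, 2.9919, 3.7736, 3.8544.
Z = Σ gᵢe^(−Eᵢ/kT) = 2·e^(−0.39623) + 2·e^(−2.9919) + 4·e^(−3.7736) + 5·e^(−3.8544) = 1.3457 + 0.10038 + 0.091877 + 0.10593 = 1.6439.
⟨E⟩ = Σ Eᵢ gᵢe^(−Eᵢ/kT) / Z = (14.7·1.3457 + 111·0.10038 + 140·0.091877 + 143·0.10593) / 1.6439 = 35.9 meV.

35.9 meV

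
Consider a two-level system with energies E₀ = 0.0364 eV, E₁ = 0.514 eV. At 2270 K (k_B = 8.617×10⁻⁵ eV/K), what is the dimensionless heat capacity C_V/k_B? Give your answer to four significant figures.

k_BT = 8.617×10⁻⁵ × 2270 K = 0.195606 eV.
Eᵢ/kT = 0.186088, 2.62773.
Z = Σ e^(−Eᵢ/kT) = e^(−0.186088) + e^(−2.62773) = 0.830201 + 0.0722423 = 0.902443.
⟨E⟩ = 0.0746328 eV, ⟨E²⟩ = 0.0223683 eV².
C_V/k_B = (⟨E²⟩ − ⟨E⟩²)/(kT)² = (0.0223683 − 0.00557005)/0.0382617 = 0.4390.

0.4390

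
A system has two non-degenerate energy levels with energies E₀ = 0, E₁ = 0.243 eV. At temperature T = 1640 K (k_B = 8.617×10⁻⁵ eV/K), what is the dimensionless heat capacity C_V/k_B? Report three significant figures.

k_BT = 8.617×10⁻⁵ × 1640 K = 0.14132 eV.
Eᵢ/kT = 0, 1.7195.
Z = Σ e^(−Eᵢ/kT) = e^(−0) + e^(−1.7195) = 1.0000 + 0.17916 = 1.1792.
⟨E⟩ = 0.036920 eV, ⟨E²⟩ = 0.0089715 eV².
C_V/k_B = (⟨E²⟩ − ⟨E⟩²)/(kT)² = (0.0089715 − 0.0013631)/0.019971 = 0.381.

0.381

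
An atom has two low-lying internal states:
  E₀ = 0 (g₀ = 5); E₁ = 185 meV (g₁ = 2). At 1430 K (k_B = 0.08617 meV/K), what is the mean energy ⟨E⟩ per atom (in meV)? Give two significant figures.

15 meV

k_BT = 0.08617 × 1430 K = 123.2 meV.
Eᵢ/kT = 0, 1.502.
Z = Σ gᵢe^(−Eᵢ/kT) = 5·e^(−0) + 2·e^(−1.502) = 5.000 + 0.4454 = 5.445.
⟨E⟩ = Σ Eᵢ gᵢe^(−Eᵢ/kT) / Z = (0·5.000 + 185·0.4454) / 5.445 = 15 meV.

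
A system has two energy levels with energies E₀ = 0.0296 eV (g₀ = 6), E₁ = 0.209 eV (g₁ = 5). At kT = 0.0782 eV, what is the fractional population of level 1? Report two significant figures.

0.078

Eᵢ/kT = 0.3785, 2.673.
Z = Σ gᵢe^(−Eᵢ/kT) = 6·e^(−0.3785) + 5·e^(−2.673) = 4.109 + 0.3452 = 4.454.
P₁ = g₁ e^(−E₁/kT) / Z = 0.3452/4.454 = 0.078.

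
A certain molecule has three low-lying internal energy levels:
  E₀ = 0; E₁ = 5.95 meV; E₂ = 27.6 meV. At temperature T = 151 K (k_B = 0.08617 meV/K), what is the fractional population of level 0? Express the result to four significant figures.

0.5705

k_BT = 0.08617 × 151 K = 13.0117 meV.
Eᵢ/kT = 0, 0.457281, 2.12117.
Z = Σ e^(−Eᵢ/kT) = e^(−0) + e^(−0.457281) + e^(−2.12117) = 1.00000 + 0.633002 + 0.119891 = 1.75289.
P₀ = e^(−E₀/kT) / Z = 1.00000/1.75289 = 0.5705.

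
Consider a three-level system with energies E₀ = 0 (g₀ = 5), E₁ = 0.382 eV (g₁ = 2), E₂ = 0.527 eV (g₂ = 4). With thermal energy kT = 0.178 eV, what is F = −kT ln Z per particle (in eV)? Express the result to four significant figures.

Eᵢ/kT = 0, 2.14607, 2.96067.
Z = Σ gᵢe^(−Eᵢ/kT) = 5·e^(−0) + 2·e^(−2.14607) + 4·e^(−2.96067) = 5.00000 + 0.233886 + 0.207137 = 5.44102.
F = −kT ln Z = −0.178 × ln(5.44102) = −0.178 × 1.69397 = -0.3015 eV.

-0.3015 eV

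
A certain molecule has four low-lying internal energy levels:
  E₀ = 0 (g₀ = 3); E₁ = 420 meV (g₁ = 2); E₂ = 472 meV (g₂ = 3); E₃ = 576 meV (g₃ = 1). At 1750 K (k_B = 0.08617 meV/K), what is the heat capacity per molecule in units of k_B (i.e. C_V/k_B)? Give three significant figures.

0.717

k_BT = 0.08617 × 1750 K = 150.80 meV.
Eᵢ/kT = 0, 2.7851, 3.1300, 3.8196.
Z = Σ gᵢe^(−Eᵢ/kT) = 3·e^(−0) + 2·e^(−2.7851) + 3·e^(−3.1300) + 1·e^(−3.8196) = 3.0000 + 0.12345 + 0.13115 + 0.021937 = 3.2765.
⟨E⟩ = 38.574 meV, ⟨E²⟩ = 17785 meV².
C_V/k_B = (⟨E²⟩ − ⟨E⟩²)/(kT)² = (17785 − 1488.0)/22741 = 0.717.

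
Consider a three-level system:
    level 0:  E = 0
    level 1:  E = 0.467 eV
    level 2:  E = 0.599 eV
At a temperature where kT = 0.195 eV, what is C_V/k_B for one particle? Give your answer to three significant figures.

Eᵢ/kT = 0, 2.3949, 3.0718.
Z = Σ e^(−Eᵢ/kT) = e^(−0) + e^(−2.3949) + e^(−3.0718) = 1.0000 + 0.091182 + 0.046338 = 1.1375.
⟨E⟩ = 0.061836 eV, ⟨E²⟩ = 0.032098 eV².
C_V/k_B = (⟨E²⟩ − ⟨E⟩²)/(kT)² = (0.032098 − 0.0038237)/0.038025 = 0.744.

0.744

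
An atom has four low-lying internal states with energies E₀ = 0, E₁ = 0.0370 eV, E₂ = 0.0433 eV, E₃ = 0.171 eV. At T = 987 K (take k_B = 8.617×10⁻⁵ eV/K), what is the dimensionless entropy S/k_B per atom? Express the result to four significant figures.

k_BT = 8.617×10⁻⁵ × 987 K = 0.0850498 eV.
Eᵢ/kT = 0, 0.435039, 0.509113, 2.01059.
Z = Σ e^(−Eᵢ/kT) = e^(−0) + e^(−0.435039) + e^(−0.509113) + e^(−2.01059) = 1.00000 + 0.647239 + 0.601028 + 0.133910 = 2.38218.
⟨E⟩ = Σ EᵢPᵢ = 0.0305900 eV.
S/k_B = ln Z + ⟨E⟩/kT = ln(2.38218) + 0.0305900/0.0850498 = 0.868016 + 0.359672 = 1.228.

1.228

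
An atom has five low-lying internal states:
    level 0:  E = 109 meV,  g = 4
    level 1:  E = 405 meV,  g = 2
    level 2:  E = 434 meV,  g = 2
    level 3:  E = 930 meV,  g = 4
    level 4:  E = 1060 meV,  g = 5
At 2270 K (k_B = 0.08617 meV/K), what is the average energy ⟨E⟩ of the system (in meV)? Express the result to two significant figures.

180 meV

k_BT = 0.08617 × 2270 K = 195.6 meV.
Eᵢ/kT = 0.5573, 2.071, 2.219, 4.755, 5.419.
Z = Σ gᵢe^(−Eᵢ/kT) = 4·e^(−0.5573) + 2·e^(−2.071) + 2·e^(−2.219) + 4·e^(−4.755) + 5·e^(−5.419) = 2.291 + 0.2521 + 0.2174 + 0.03443 + 0.02216 = 2.817.
⟨E⟩ = Σ Eᵢ gᵢe^(−Eᵢ/kT) / Z = (109·2.291 + 405·0.2521 + 434·0.2174 + 930·0.03443 + 1060·0.02216) / 2.817 = 180 meV.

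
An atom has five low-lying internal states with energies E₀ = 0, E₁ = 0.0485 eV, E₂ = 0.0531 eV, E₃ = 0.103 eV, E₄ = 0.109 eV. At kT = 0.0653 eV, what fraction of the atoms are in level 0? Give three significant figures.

Eᵢ/kT = 0, 0.74273, 0.81317, 1.5773, 1.6692.
Z = Σ e^(−Eᵢ/kT) = e^(−0) + e^(−0.74273) + e^(−0.81317) + e^(−1.5773) + e^(−1.6692) = 1.0000 + 0.47581 + 0.44345 + 0.20653 + 0.18840 = 2.3142.
P₀ = e^(−E₀/kT) / Z = 1.0000/2.3142 = 0.432.

0.432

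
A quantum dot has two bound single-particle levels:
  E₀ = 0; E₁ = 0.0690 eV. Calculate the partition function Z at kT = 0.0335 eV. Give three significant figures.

Z = 1.13

Eᵢ/kT = 0, 2.0597.
Z = Σ e^(−Eᵢ/kT) = e^(−0) + e^(−2.0597) = 1.0000 + 0.12749 = 1.1275.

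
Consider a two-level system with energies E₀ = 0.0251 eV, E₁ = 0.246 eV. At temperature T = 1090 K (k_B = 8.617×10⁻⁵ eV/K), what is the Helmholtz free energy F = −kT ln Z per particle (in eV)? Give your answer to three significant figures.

0.0166 eV

k_BT = 8.617×10⁻⁵ × 1090 K = 0.093925 eV.
Eᵢ/kT = 0.26723, 2.6191.
Z = Σ e^(−Eᵢ/kT) = e^(−0.26723) + e^(−2.6191) = 0.76550 + 0.072868 = 0.83837.
F = −kT ln Z = −0.093925 × ln(0.83837) = −0.093925 × -0.17630 = 0.0166 eV.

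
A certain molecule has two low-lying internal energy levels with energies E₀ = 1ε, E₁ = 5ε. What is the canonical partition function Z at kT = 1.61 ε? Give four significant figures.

Z = 0.5821

Eᵢ/kT = 0.621118, 3.10559.
Z = Σ e^(−Eᵢ/kT) = e^(−0.621118) + e^(−3.10559) = 0.537343 + 0.0447981 = 0.582141.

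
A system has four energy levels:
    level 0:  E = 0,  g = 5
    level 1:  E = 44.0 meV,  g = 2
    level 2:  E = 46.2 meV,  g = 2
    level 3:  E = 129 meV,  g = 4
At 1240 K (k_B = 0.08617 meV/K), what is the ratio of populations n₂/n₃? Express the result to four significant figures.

1.085

k_BT = 0.08617 × 1240 K = 106.851 meV.
n₂/n₃ = (g₂/g₃) exp[−(E₂−E₃)/kT] = (2/4) × exp(−(-82.8 meV)/(106.851 meV)) = (2/4) × exp(0.774911) = 1.085.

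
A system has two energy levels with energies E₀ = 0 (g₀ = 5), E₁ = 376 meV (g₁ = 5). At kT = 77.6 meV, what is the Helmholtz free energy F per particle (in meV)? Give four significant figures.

Eᵢ/kT = 0, 4.84536.
Z = Σ gᵢe^(−Eᵢ/kT) = 5·e^(−0) + 5·e^(−4.84536) = 5.00000 + 0.0393239 = 5.03932.
F = −kT ln Z = −77.6 × ln(5.03932) = −77.6 × 1.61727 = -125.5 meV.

-125.5 meV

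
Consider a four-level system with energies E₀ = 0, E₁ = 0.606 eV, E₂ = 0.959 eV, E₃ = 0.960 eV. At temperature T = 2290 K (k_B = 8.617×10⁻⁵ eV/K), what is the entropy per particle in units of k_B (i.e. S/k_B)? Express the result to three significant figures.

k_BT = 8.617×10⁻⁵ × 2290 K = 0.19733 eV.
Eᵢ/kT = 0, 3.0710, 4.8599, 4.8649.
Z = Σ e^(−Eᵢ/kT) = e^(−0) + e^(−3.0710) + e^(−4.8599) + e^(−4.8649) = 1.0000 + 0.046375 + 0.0077513 + 0.0077126 = 1.0618.
⟨E⟩ = Σ EᵢPᵢ = 0.040442 eV.
S/k_B = ln Z + ⟨E⟩/kT = ln(1.0618) + 0.040442/0.19733 = 0.059966 + 0.20495 = 0.265.

0.265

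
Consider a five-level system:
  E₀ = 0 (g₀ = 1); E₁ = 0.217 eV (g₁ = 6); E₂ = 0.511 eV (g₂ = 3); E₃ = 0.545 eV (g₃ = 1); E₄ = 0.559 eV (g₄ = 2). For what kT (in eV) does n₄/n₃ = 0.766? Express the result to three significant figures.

n₄/n₃ = (g₄/g₃) exp[−(E₄−E₃)/kT] = 0.766.
⇒ (E₄−E₃)/kT = ln((2/1)/0.766) = ln(2.6110) = 0.95973.
kT = 0.014 eV / 0.95973 = 0.0146 eV.

0.0146 eV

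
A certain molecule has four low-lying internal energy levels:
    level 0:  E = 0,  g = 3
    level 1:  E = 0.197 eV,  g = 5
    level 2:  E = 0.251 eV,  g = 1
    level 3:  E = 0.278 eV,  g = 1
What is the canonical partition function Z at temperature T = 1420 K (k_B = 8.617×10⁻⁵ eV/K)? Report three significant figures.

k_BT = 8.617×10⁻⁵ × 1420 K = 0.12236 eV.
Eᵢ/kT = 0, 1.6100, 2.0513, 2.2720.
Z = Σ gᵢe^(−Eᵢ/kT) = 3·e^(−0) + 5·e^(−1.6100) + 1·e^(−2.0513) + 1·e^(−2.2720) = 3.0000 + 0.99944 + 0.12857 + 0.10311 = 4.2311.

Z = 4.23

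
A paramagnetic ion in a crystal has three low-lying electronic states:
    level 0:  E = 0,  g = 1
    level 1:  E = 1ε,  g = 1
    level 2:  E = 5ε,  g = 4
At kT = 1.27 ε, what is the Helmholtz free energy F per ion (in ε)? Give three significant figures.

Eᵢ/kT = 0, 0.78740, 3.9370.
Z = Σ gᵢe^(−Eᵢ/kT) = 1·e^(−0) + 1·e^(−0.78740) + 4·e^(−3.9370) = 1.0000 + 0.45503 + 0.078027 = 1.5331.
F = −kT ln Z = −1.27 × ln(1.5331) = −1.27 × 0.42729 = -0.543 ε.

-0.543 ε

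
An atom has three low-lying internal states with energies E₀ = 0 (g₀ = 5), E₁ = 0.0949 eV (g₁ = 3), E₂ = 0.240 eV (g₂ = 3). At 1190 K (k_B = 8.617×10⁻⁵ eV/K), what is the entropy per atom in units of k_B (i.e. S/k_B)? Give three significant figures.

2.14

k_BT = 8.617×10⁻⁵ × 1190 K = 0.10254 eV.
Eᵢ/kT = 0, 0.92549, 2.3406.
Z = Σ gᵢe^(−Eᵢ/kT) = 5·e^(−0) + 3·e^(−0.92549) + 3·e^(−2.3406) = 5.0000 + 1.1890 + 0.28881 = 6.4778.
⟨E⟩ = Σ EᵢPᵢ = 0.028119 eV.
S/k_B = ln Z + ⟨E⟩/kT = ln(6.4778) + 0.028119/0.10254 = 1.8684 + 0.27422 = 2.14.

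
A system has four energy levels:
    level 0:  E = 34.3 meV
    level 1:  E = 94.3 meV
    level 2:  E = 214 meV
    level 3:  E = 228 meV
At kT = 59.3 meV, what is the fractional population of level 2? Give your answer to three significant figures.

Eᵢ/kT = 0.57841, 1.5902, 3.6088, 3.8449.
Z = Σ e^(−Eᵢ/kT) = e^(−0.57841) + e^(−1.5902) + e^(−3.6088) + e^(−3.8449) = 0.56079 + 0.20388 + 0.027084 + 0.021389 = 0.81314.
P₂ = e^(−E₂/kT) / Z = 0.027084/0.81314 = 0.0333.

0.0333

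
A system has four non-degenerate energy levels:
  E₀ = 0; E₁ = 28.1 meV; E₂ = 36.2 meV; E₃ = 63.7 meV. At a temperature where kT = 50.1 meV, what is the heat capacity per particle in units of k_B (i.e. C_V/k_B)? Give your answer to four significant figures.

0.1860

Eᵢ/kT = 0, 0.560878, 0.722555, 1.27146.
Z = Σ e^(−Eᵢ/kT) = e^(−0) + e^(−0.560878) + e^(−0.722555) + e^(−1.27146) = 1.00000 + 0.570708 + 0.485510 + 0.280422 = 2.33664.
⟨E⟩ = 22.0296 meV, ⟨E²⟩ = 952.108 meV².
C_V/k_B = (⟨E²⟩ − ⟨E⟩²)/(kT)² = (952.108 − 485.303)/2510.01 = 0.1860.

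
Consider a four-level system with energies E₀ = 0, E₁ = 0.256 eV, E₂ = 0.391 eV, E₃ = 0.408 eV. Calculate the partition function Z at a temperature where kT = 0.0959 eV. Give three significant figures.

Eᵢ/kT = 0, 2.6694, 4.0772, 4.2544.
Z = Σ e^(−Eᵢ/kT) = e^(−0) + e^(−2.6694) + e^(−4.0772) + e^(−4.2544) = 1.0000 + 0.069294 + 0.016955 + 0.014202 = 1.1005.

Z = 1.10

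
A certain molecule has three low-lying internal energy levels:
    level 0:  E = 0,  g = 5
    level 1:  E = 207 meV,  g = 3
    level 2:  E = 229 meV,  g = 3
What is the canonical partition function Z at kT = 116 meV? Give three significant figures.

Z = 5.92

Eᵢ/kT = 0, 1.7845, 1.9741.
Z = Σ gᵢe^(−Eᵢ/kT) = 5·e^(−0) + 3·e^(−1.7845) + 3·e^(−1.9741) = 5.0000 + 0.50364 + 0.41666 = 5.9203.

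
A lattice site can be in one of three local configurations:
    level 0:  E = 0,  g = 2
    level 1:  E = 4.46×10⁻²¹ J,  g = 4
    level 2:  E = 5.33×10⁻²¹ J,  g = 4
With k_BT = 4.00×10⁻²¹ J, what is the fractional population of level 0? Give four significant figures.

0.4580

Eᵢ/kT = 0, 1.11500, 1.33250.
Z = Σ gᵢe^(−Eᵢ/kT) = 2·e^(−0) + 4·e^(−1.11500) + 4·e^(−1.33250) = 2.00000 + 1.31166 + 1.05527 = 4.36693.
P₀ = g₀ e^(−E₀/kT) / Z = 2.00000/4.36693 = 0.4580.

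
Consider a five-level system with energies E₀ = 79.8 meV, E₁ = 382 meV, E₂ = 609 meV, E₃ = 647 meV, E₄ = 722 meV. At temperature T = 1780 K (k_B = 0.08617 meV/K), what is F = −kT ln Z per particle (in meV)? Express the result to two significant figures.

k_BT = 0.08617 × 1780 K = 153.4 meV.
Eᵢ/kT = 0.5202, 2.490, 3.970, 4.218, 4.707.
Z = Σ e^(−Eᵢ/kT) = e^(−0.5202) + e^(−2.490) + e^(−3.970) + e^(−4.218) + e^(−4.707) = 0.5944 + 0.08291 + 0.01887 + 0.01473 + 0.009032 = 0.7199.
F = −kT ln Z = −153.4 × ln(0.7199) = −153.4 × -0.3286 = 50 meV.

50 meV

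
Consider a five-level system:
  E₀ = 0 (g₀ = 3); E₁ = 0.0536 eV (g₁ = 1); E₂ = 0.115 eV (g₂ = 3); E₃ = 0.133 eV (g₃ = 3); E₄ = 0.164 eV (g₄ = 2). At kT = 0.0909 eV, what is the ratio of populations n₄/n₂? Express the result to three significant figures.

0.389

n₄/n₂ = (g₄/g₂) exp[−(E₄−E₂)/kT] = (2/3) × exp(−(0.049 eV)/(0.0909 eV)) = (2/3) × exp(-0.53905) = 0.389.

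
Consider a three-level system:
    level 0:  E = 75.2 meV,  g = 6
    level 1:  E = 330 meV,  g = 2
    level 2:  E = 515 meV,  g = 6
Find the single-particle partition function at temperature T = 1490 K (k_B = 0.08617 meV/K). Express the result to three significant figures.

k_BT = 0.08617 × 1490 K = 128.39 meV.
Eᵢ/kT = 0.58572, 2.5703, 4.0112.
Z = Σ gᵢe^(−Eᵢ/kT) = 6·e^(−0.58572) + 2·e^(−2.5703) + 6·e^(−4.0112) = 3.3402 + 0.15303 + 0.10867 = 3.6019.

Z = 3.60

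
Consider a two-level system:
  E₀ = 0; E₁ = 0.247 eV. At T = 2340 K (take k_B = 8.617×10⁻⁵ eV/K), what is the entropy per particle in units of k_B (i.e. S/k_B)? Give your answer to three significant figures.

k_BT = 8.617×10⁻⁵ × 2340 K = 0.20164 eV.
Eᵢ/kT = 0, 1.2250.
Z = Σ e^(−Eᵢ/kT) = e^(−0) + e^(−1.2250) = 1.0000 + 0.29376 = 1.2938.
⟨E⟩ = Σ EᵢPᵢ = 0.056082 eV.
S/k_B = ln Z + ⟨E⟩/kT = ln(1.2938) + 0.056082/0.20164 = 0.25758 + 0.27813 = 0.536.

0.536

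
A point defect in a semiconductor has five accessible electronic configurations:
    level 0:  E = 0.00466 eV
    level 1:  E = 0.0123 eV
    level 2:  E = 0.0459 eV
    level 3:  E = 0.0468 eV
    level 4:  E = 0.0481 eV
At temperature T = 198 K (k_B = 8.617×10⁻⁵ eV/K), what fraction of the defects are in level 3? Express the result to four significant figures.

0.04473

k_BT = 8.617×10⁻⁵ × 198 K = 0.0170617 eV.
Eᵢ/kT = 0.273126, 0.720913, 2.69024, 2.74299, 2.81918.
Z = Σ e^(−Eᵢ/kT) = e^(−0.273126) + e^(−0.720913) + e^(−2.69024) + e^(−2.74299) + e^(−2.81918) = 0.760997 + 0.486308 + 0.0678646 + 0.0643776 + 0.0596548 = 1.43920.
P₃ = e^(−E₃/kT) / Z = 0.0643776/1.43920 = 0.04473.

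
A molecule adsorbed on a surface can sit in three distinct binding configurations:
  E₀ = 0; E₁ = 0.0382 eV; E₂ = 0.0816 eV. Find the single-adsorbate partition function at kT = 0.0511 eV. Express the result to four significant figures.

Z = 1.676

Eᵢ/kT = 0, 0.747554, 1.59687.
Z = Σ e^(−Eᵢ/kT) = e^(−0) + e^(−0.747554) + e^(−1.59687) = 1.00000 + 0.473523 + 0.202529 = 1.67605.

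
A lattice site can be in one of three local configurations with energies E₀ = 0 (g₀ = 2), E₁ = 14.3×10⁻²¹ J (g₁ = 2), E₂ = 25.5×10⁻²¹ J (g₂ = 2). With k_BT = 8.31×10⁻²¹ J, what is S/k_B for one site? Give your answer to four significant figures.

1.264

Eᵢ/kT = 0, 1.72082, 3.06859.
Z = Σ gᵢe^(−Eᵢ/kT) = 2·e^(−0) + 2·e^(−1.72082) + 2·e^(−3.06859) = 2.00000 + 0.357839 + 0.0929733 = 2.45081.
⟨E⟩ = Σ EᵢPᵢ = 3.05528 ×10⁻²¹ J.
S/k_B = ln Z + ⟨E⟩/kT = ln(2.45081) + 3.05528/8.31 = 0.896419 + 0.367663 = 1.264.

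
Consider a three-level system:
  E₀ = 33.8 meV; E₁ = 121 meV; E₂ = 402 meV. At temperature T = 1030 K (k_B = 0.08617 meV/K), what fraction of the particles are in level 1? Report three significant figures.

0.269

k_BT = 0.08617 × 1030 K = 88.755 meV.
Eᵢ/kT = 0.38082, 1.3633, 4.5293.
Z = Σ e^(−Eᵢ/kT) = e^(−0.38082) + e^(−1.3633) + e^(−4.5293) = 0.68330 + 0.25582 + 0.010788 = 0.94991.
P₁ = e^(−E₁/kT) / Z = 0.25582/0.94991 = 0.269.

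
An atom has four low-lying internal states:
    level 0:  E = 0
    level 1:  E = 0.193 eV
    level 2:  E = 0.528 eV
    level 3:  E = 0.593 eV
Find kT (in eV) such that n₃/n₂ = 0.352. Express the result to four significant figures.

0.06225 eV

n₃/n₂ = exp[−(E₃−E₂)/kT] = 0.352.
⇒ (E₃−E₂)/kT = ln(1/0.352) = ln(2.84091) = 1.04412.
kT = 0.065 eV / 1.04412 = 0.06225 eV.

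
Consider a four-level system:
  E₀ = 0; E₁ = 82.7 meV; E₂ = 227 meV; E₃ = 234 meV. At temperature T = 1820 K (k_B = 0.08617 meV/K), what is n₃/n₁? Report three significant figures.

k_BT = 0.08617 × 1820 K = 156.83 meV.
n₃/n₁ = exp[−(E₃−E₁)/kT] = exp(−(151.3 meV)/(156.83 meV)) = exp(-0.96474) = 0.381.

0.381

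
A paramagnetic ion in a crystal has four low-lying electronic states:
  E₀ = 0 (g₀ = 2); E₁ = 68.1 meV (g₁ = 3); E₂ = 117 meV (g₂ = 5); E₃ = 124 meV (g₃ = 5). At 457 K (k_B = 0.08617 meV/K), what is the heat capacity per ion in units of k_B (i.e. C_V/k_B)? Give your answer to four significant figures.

k_BT = 0.08617 × 457 K = 39.3797 meV.
Eᵢ/kT = 0, 1.72932, 2.97107, 3.14883.
Z = Σ gᵢe^(−Eᵢ/kT) = 2·e^(−0) + 3·e^(−1.72932) + 5·e^(−2.97107) + 5·e^(−3.14883) = 2.00000 + 0.532215 + 0.256242 + 0.214511 = 3.00297.
⟨E⟩ = 30.9106 meV, ⟨E²⟩ = 3088.35 meV².
C_V/k_B = (⟨E²⟩ − ⟨E⟩²)/(kT)² = (3088.35 − 955.465)/1550.76 = 1.375.

1.375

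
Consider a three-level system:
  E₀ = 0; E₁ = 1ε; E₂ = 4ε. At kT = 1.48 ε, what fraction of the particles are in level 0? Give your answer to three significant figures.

Eᵢ/kT = 0, 0.67568, 2.7027.
Z = Σ e^(−Eᵢ/kT) = e^(−0) + e^(−0.67568) + e^(−2.7027) = 1.0000 + 0.50881 + 0.067024 = 1.5758.
P₀ = e^(−E₀/kT) / Z = 1.0000/1.5758 = 0.635.

0.635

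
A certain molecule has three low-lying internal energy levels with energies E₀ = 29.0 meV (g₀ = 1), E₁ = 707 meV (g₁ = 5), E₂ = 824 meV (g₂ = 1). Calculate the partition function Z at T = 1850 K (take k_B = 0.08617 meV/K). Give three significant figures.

k_BT = 0.08617 × 1850 K = 159.41 meV.
Eᵢ/kT = 0.18192, 4.4351, 5.1691.
Z = Σ gᵢe^(−Eᵢ/kT) = 1·e^(−0.18192) + 5·e^(−4.4351) + 1·e^(−5.1691) = 0.83367 + 0.059269 + 0.0056897 = 0.89863.

Z = 0.899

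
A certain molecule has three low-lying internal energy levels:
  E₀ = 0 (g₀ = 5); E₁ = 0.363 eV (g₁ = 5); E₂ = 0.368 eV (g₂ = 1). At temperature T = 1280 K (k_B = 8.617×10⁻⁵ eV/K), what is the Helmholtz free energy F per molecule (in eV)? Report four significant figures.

-0.1823 eV

k_BT = 8.617×10⁻⁵ × 1280 K = 0.110298 eV.
Eᵢ/kT = 0, 3.29108, 3.33642.
Z = Σ gᵢe^(−Eᵢ/kT) = 5·e^(−0) + 5·e^(−3.29108) + 1·e^(−3.33642) = 5.00000 + 0.186068 + 0.0355640 = 5.22163.
F = −kT ln Z = −0.110298 × ln(5.22163) = −0.110298 × 1.65281 = -0.1823 eV.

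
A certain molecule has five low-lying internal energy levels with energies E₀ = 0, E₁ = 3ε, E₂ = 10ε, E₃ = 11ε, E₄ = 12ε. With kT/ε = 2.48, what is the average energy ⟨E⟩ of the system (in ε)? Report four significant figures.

Eᵢ/kT = 0, 1.20968, 4.03226, 4.43548, 4.83871.
Z = Σ e^(−Eᵢ/kT) = e^(−0) + e^(−1.20968) + e^(−4.03226) + e^(−4.43548) + e^(−4.83871) = 1.00000 + 0.298293 + 0.0177342 + 0.0118494 + 0.00791726 = 1.33579.
⟨E⟩ = Σ Eᵢ e^(−Eᵢ/kT) / Z = (0·1.00000 + 3·0.298293 + 10·0.0177342 + 11·0.0118494 + 12·0.00791726) / 1.33579 = 0.9714 ε.

0.9714 ε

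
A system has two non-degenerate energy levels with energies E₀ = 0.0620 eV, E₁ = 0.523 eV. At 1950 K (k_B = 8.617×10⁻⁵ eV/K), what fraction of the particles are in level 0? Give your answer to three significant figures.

k_BT = 8.617×10⁻⁵ × 1950 K = 0.16803 eV.
Eᵢ/kT = 0.36898, 3.1125.
Z = Σ e^(−Eᵢ/kT) = e^(−0.36898) + e^(−3.1125) = 0.69144 + 0.044490 = 0.73593.
P₀ = e^(−E₀/kT) / Z = 0.69144/0.73593 = 0.940.

0.940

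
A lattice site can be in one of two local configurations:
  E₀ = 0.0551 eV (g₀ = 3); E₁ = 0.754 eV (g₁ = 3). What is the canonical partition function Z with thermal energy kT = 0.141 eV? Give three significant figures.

Eᵢ/kT = 0.39078, 5.3475.
Z = Σ gᵢe^(−Eᵢ/kT) = 3·e^(−0.39078) + 3·e^(−5.3475) = 2.0296 + 0.014280 = 2.0439.

Z = 2.04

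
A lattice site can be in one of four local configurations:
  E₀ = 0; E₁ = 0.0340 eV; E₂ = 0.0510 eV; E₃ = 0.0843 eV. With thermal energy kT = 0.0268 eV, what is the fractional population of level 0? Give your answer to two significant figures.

0.68

Eᵢ/kT = 0, 1.269, 1.903, 3.146.
Z = Σ e^(−Eᵢ/kT) = e^(−0) + e^(−1.269) + e^(−1.903) + e^(−3.146) = 1.000 + 0.2811 + 0.1491 + 0.04302 = 1.473.
P₀ = e^(−E₀/kT) / Z = 1.000/1.473 = 0.68.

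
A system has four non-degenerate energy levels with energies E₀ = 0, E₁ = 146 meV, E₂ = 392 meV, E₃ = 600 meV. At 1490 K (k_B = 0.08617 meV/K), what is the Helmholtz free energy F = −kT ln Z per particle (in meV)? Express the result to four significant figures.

k_BT = 0.08617 × 1490 K = 128.393 meV.
Eᵢ/kT = 0, 1.13713, 3.05313, 4.67315.
Z = Σ e^(−Eᵢ/kT) = e^(−0) + e^(−1.13713) + e^(−3.05313) + e^(−4.67315) = 1.00000 + 0.320738 + 0.0472109 + 0.00934279 = 1.37729.
F = −kT ln Z = −128.393 × ln(1.37729) = −128.393 × 0.320118 = -41.10 meV.

-41.10 meV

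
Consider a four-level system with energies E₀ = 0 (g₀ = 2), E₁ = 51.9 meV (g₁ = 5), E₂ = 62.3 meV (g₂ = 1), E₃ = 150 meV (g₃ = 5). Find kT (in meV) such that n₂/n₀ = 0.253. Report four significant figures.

n₂/n₀ = (g₂/g₀) exp[−(E₂−E₀)/kT] = 0.253.
⇒ (E₂−E₀)/kT = ln((1/2)/0.253) = ln(1.97628) = 0.681216.
kT = 62.3 meV / 0.681216 = 91.45 meV.

91.45 meV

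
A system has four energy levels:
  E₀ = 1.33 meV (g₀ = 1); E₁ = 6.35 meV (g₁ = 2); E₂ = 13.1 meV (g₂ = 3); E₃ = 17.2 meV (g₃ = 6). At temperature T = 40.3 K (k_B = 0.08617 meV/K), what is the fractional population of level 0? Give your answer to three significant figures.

0.612

k_BT = 0.08617 × 40.3 K = 3.4727 meV.
Eᵢ/kT = 0.38299, 1.8285, 3.7723, 4.9529.
Z = Σ gᵢe^(−Eᵢ/kT) = 1·e^(−0.38299) + 2·e^(−1.8285) + 3·e^(−3.7723) + 6·e^(−4.9529) = 0.68182 + 0.32131 + 0.068997 + 0.042377 = 1.1145.
P₀ = g₀ e^(−E₀/kT) / Z = 0.68182/1.1145 = 0.612.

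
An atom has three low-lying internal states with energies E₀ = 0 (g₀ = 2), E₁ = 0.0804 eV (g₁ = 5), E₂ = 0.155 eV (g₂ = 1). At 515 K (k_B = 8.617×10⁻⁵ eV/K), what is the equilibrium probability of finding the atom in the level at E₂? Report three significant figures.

k_BT = 8.617×10⁻⁵ × 515 K = 0.044378 eV.
Eᵢ/kT = 0, 1.8117, 3.4927.
Z = Σ gᵢe^(−Eᵢ/kT) = 2·e^(−0) + 5·e^(−1.8117) + 1·e^(−3.4927) = 2.0000 + 0.81688 + 0.030419 = 2.8473.
P₂ = g₂ e^(−E₂/kT) / Z = 0.030419/2.8473 = 0.0107.

0.0107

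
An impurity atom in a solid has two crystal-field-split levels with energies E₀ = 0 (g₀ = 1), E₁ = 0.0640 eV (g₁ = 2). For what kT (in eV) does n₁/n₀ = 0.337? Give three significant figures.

0.0359 eV

n₁/n₀ = (g₁/g₀) exp[−(E₁−E₀)/kT] = 0.337.
⇒ (E₁−E₀)/kT = ln((2/1)/0.337) = ln(5.9347) = 1.7808.
kT = 0.0640 eV / 1.7808 = 0.0359 eV.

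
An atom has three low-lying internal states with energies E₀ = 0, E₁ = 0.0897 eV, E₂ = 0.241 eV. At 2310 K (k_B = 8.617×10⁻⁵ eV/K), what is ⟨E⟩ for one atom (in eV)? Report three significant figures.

k_BT = 8.617×10⁻⁵ × 2310 K = 0.19905 eV.
Eᵢ/kT = 0, 0.45064, 1.2108.
Z = Σ e^(−Eᵢ/kT) = e^(−0) + e^(−0.45064) + e^(−1.2108) = 1.0000 + 0.63722 + 0.29796 = 1.9352.
⟨E⟩ = Σ Eᵢ e^(−Eᵢ/kT) / Z = (0·1.0000 + 0.0897·0.63722 + 0.241·0.29796) / 1.9352 = 0.0666 eV.

0.0666 eV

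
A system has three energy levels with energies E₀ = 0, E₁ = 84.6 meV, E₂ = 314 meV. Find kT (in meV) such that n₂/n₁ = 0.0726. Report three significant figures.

n₂/n₁ = exp[−(E₂−E₁)/kT] = 0.0726.
⇒ (E₂−E₁)/kT = ln(1/0.0726) = ln(13.774) = 2.6228.
kT = 229.4 meV / 2.6228 = 87.5 meV.

87.5 meV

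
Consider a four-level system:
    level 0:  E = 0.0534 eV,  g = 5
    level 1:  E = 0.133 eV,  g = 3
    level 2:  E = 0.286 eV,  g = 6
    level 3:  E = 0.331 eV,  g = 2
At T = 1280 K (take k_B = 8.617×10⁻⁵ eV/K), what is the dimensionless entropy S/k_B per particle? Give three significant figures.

2.40

k_BT = 8.617×10⁻⁵ × 1280 K = 0.11030 eV.
Eᵢ/kT = 0.48413, 1.2058, 2.5929, 3.0009.
Z = Σ gᵢe^(−Eᵢ/kT) = 5·e^(−0.48413) + 3·e^(−1.2058) + 6·e^(−2.5929) + 2·e^(−3.0009) = 3.0812 + 0.89836 + 0.44882 + 0.099485 = 4.5279.
⟨E⟩ = Σ EᵢPᵢ = 0.098348 eV.
S/k_B = ln Z + ⟨E⟩/kT = ln(4.5279) + 0.098348/0.11030 = 1.5103 + 0.89164 = 2.40.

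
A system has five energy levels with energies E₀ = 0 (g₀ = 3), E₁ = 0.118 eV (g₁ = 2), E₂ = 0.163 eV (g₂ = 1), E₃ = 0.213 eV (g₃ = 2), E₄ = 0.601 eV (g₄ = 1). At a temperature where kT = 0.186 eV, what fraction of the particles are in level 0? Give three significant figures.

0.582

Eᵢ/kT = 0, 0.63441, 0.87634, 1.1452, 3.2312.
Z = Σ gᵢe^(−Eᵢ/kT) = 3·e^(−0) + 2·e^(−0.63441) + 1·e^(−0.87634) + 2·e^(−1.1452) + 1·e^(−3.2312) = 3.0000 + 1.0605 + 0.41630 + 0.63632 + 0.039510 = 5.1526.
P₀ = g₀ e^(−E₀/kT) / Z = 3.0000/5.1526 = 0.582.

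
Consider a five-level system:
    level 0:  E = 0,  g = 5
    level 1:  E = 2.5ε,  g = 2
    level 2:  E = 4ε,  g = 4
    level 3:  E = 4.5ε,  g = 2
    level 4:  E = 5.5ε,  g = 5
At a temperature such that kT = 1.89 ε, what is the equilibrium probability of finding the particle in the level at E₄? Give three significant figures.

0.0421

Eᵢ/kT = 0, 1.3228, 2.1164, 2.3810, 2.9101.
Z = Σ gᵢe^(−Eᵢ/kT) = 5·e^(−0) + 2·e^(−1.3228) + 4·e^(−2.1164) + 2·e^(−2.3810) + 5·e^(−2.9101) = 5.0000 + 0.53278 + 0.48186 + 0.18492 + 0.27235 = 6.4719.
P₄ = g₄ e^(−E₄/kT) / Z = 0.27235/6.4719 = 0.0421.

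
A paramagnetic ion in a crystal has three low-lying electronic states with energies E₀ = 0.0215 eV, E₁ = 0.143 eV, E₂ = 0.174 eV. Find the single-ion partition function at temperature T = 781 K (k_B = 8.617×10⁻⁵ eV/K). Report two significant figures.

k_BT = 8.617×10⁻⁵ × 781 K = 0.06730 eV.
Eᵢ/kT = 0.3195, 2.125, 2.585.
Z = Σ e^(−Eᵢ/kT) = e^(−0.3195) + e^(−2.125) + e^(−2.585) = 0.7265 + 0.1194 + 0.07540 = 0.9213.

Z = 0.92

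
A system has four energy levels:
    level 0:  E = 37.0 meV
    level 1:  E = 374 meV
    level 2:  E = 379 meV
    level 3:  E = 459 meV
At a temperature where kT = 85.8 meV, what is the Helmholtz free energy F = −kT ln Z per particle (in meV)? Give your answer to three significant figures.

33.2 meV

Eᵢ/kT = 0.43124, 4.3590, 4.4172, 5.3497.
Z = Σ e^(−Eᵢ/kT) = e^(−0.43124) + e^(−4.3590) + e^(−4.4172) + e^(−5.3497) = 0.64970 + 0.012791 + 0.012068 + 0.0047496 = 0.67931.
F = −kT ln Z = −85.8 × ln(0.67931) = −85.8 × -0.38668 = 33.2 meV.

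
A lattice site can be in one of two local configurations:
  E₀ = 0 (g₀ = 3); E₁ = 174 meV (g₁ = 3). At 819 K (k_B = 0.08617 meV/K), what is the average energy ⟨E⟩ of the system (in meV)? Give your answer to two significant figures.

k_BT = 0.08617 × 819 K = 70.57 meV.
Eᵢ/kT = 0, 2.466.
Z = Σ gᵢe^(−Eᵢ/kT) = 3·e^(−0) + 3·e^(−2.466) = 3.000 + 0.2548 = 3.255.
⟨E⟩ = Σ Eᵢ gᵢe^(−Eᵢ/kT) / Z = (0·3.000 + 174·0.2548) / 3.255 = 14 meV.

14 meV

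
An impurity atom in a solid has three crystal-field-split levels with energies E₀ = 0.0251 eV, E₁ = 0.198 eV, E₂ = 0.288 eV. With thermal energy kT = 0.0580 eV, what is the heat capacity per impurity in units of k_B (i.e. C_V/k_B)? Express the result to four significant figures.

0.5974

Eᵢ/kT = 0.432759, 3.41379, 4.96552.
Z = Σ e^(−Eᵢ/kT) = e^(−0.432759) + e^(−3.41379) + e^(−4.96552) = 0.648717 + 0.0329162 + 0.00697432 = 0.688608.
⟨E⟩ = 0.0360275 eV, ⟨E²⟩ = 0.00330758 eV².
C_V/k_B = (⟨E²⟩ − ⟨E⟩²)/(kT)² = (0.00330758 − 0.00129798)/0.00336400 = 0.5974.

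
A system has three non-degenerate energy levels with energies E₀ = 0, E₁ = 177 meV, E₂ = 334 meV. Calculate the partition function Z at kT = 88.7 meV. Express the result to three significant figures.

Z = 1.16

Eᵢ/kT = 0, 1.9955, 3.7655.
Z = Σ e^(−Eᵢ/kT) = e^(−0) + e^(−1.9955) + e^(−3.7655) = 1.0000 + 0.13595 + 0.023156 = 1.1591.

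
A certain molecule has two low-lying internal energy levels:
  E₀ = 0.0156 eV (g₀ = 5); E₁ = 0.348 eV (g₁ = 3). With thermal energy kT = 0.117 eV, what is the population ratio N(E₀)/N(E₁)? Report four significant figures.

n₀/n₁ = (g₀/g₁) exp[−(E₀−E₁)/kT] = (5/3) × exp(−(-0.3324 eV)/(0.117 eV)) = (5/3) × exp(2.84103) = 28.56.

28.56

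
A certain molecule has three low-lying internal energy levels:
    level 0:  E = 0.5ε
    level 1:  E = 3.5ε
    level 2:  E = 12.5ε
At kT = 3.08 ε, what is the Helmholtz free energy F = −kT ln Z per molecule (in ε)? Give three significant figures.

Eᵢ/kT = 0.16234, 1.1364, 4.0584.
Z = Σ e^(−Eᵢ/kT) = e^(−0.16234) + e^(−1.1364) + e^(−4.0584) = 0.85015 + 0.32097 + 0.017277 = 1.1884.
F = −kT ln Z = −3.08 × ln(1.1884) = −3.08 × 0.17261 = -0.532 ε.

-0.532 ε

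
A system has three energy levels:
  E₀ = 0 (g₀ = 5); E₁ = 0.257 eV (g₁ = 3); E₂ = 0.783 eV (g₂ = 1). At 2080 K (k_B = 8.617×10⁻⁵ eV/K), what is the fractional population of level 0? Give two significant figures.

0.87

k_BT = 8.617×10⁻⁵ × 2080 K = 0.1792 eV.
Eᵢ/kT = 0, 1.434, 4.369.
Z = Σ gᵢe^(−Eᵢ/kT) = 5·e^(−0) + 3·e^(−1.434) + 1·e^(−4.369) = 5.000 + 0.7151 + 0.01266 = 5.728.
P₀ = g₀ e^(−E₀/kT) / Z = 5.000/5.728 = 0.87.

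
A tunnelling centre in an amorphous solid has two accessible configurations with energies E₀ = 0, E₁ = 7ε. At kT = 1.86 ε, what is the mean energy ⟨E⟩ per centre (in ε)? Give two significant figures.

0.16 ε

Eᵢ/kT = 0, 3.763.
Z = Σ e^(−Eᵢ/kT) = e^(−0) + e^(−3.763) = 1.000 + 0.02321 = 1.023.
⟨E⟩ = Σ Eᵢ e^(−Eᵢ/kT) / Z = (0·1.000 + 7·0.02321) / 1.023 = 0.16 ε.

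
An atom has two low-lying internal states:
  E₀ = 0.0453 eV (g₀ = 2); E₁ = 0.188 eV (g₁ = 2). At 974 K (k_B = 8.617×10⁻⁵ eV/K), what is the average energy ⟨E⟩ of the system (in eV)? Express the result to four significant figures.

0.06734 eV

k_BT = 8.617×10⁻⁵ × 974 K = 0.0839296 eV.
Eᵢ/kT = 0.539738, 2.23997.
Z = Σ gᵢe^(−Eᵢ/kT) = 2·e^(−0.539738) + 2·e^(−2.23997) = 1.16580 + 0.212923 = 1.37872.
⟨E⟩ = Σ Eᵢ gᵢe^(−Eᵢ/kT) / Z = (0.0453·1.16580 + 0.188·0.212923) / 1.37872 = 0.06734 eV.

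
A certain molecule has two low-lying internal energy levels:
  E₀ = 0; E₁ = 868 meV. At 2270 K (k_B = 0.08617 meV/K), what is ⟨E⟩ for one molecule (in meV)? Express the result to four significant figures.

k_BT = 0.08617 × 2270 K = 195.606 meV.
Eᵢ/kT = 0, 4.43749.
Z = Σ e^(−Eᵢ/kT) = e^(−0) + e^(−4.43749) = 1.00000 + 0.0118256 = 1.01183.
⟨E⟩ = Σ Eᵢ e^(−Eᵢ/kT) / Z = (0·1.00000 + 868·0.0118256) / 1.01183 = 10.14 meV.

10.14 meV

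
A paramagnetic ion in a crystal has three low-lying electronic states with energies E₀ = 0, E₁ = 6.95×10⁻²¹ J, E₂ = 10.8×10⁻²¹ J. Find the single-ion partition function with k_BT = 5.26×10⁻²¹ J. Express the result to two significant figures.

Z = 1.4

Eᵢ/kT = 0, 1.321, 2.053.
Z = Σ e^(−Eᵢ/kT) = e^(−0) + e^(−1.321) + e^(−2.053) = 1.000 + 0.2669 + 0.1283 = 1.395.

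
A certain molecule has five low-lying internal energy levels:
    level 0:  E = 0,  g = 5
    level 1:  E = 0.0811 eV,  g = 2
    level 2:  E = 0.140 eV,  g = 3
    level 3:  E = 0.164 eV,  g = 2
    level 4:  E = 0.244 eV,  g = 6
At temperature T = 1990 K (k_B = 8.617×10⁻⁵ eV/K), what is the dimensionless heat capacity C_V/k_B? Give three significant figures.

k_BT = 8.617×10⁻⁵ × 1990 K = 0.17148 eV.
Eᵢ/kT = 0, 0.47294, 0.81642, 0.95638, 1.4229.
Z = Σ gᵢe^(−Eᵢ/kT) = 5·e^(−0) + 2·e^(−0.47294) + 3·e^(−0.81642) + 2·e^(−0.95638) + 6·e^(−1.4229) = 5.0000 + 1.2463 + 1.3260 + 0.76856 + 1.4461 = 9.7870.
⟨E⟩ = 0.078227 eV, ⟨E²⟩ = 0.014402 eV².
C_V/k_B = (⟨E²⟩ − ⟨E⟩²)/(kT)² = (0.014402 − 0.0061195)/0.029405 = 0.282.

0.282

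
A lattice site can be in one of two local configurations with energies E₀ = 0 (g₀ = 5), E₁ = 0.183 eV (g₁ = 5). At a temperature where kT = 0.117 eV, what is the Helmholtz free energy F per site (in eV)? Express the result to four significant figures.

-0.2105 eV

Eᵢ/kT = 0, 1.56410.
Z = Σ gᵢe^(−Eᵢ/kT) = 5·e^(−0) + 5·e^(−1.56410) = 5.00000 + 1.04638 = 6.04638.
F = −kT ln Z = −0.117 × ln(6.04638) = −0.117 × 1.79946 = -0.2105 eV.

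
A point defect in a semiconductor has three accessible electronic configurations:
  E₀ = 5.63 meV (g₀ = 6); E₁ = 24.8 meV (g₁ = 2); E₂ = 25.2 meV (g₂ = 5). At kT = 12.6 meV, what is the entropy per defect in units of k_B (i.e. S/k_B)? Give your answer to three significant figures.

Eᵢ/kT = 0.44683, 1.9683, 2.0000.
Z = Σ gᵢe^(−Eᵢ/kT) = 6·e^(−0.44683) + 2·e^(−1.9683) + 5·e^(−2.0000) = 3.8379 + 0.27939 + 0.67668 = 4.7940.
⟨E⟩ = Σ EᵢPᵢ = 9.5095 meV.
S/k_B = ln Z + ⟨E⟩/kT = ln(4.7940) + 9.5095/12.6 = 1.5674 + 0.75472 = 2.32.

2.32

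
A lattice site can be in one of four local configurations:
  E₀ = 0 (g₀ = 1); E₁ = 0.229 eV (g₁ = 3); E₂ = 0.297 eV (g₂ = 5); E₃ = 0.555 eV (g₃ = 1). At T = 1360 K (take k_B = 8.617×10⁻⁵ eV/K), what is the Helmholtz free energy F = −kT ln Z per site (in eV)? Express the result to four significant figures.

-0.07085 eV

k_BT = 8.617×10⁻⁵ × 1360 K = 0.117191 eV.
Eᵢ/kT = 0, 1.95407, 2.53432, 4.73586.
Z = Σ gᵢe^(−Eᵢ/kT) = 1·e^(−0) + 3·e^(−1.95407) + 5·e^(−2.53432) + 1·e^(−4.73586) = 1.00000 + 0.425089 + 0.396578 + 0.00877490 = 1.83044.
F = −kT ln Z = −0.117191 × ln(1.83044) = −0.117191 × 0.604556 = -0.07085 eV.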